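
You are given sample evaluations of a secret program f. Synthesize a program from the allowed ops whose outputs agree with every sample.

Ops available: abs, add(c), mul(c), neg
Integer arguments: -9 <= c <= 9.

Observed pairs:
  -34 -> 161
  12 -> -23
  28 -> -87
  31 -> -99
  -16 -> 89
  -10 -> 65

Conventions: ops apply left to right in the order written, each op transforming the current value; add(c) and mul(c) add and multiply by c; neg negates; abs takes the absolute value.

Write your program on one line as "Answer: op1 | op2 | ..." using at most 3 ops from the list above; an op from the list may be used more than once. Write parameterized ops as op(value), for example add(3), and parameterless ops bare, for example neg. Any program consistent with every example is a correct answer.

add(-8) | mul(-4) | add(-7)

Check, running the answer program on each example:
  -34 -> -42 -> 168 -> 161
  12 -> 4 -> -16 -> -23
  28 -> 20 -> -80 -> -87
  31 -> 23 -> -92 -> -99
  -16 -> -24 -> 96 -> 89
  -10 -> -18 -> 72 -> 65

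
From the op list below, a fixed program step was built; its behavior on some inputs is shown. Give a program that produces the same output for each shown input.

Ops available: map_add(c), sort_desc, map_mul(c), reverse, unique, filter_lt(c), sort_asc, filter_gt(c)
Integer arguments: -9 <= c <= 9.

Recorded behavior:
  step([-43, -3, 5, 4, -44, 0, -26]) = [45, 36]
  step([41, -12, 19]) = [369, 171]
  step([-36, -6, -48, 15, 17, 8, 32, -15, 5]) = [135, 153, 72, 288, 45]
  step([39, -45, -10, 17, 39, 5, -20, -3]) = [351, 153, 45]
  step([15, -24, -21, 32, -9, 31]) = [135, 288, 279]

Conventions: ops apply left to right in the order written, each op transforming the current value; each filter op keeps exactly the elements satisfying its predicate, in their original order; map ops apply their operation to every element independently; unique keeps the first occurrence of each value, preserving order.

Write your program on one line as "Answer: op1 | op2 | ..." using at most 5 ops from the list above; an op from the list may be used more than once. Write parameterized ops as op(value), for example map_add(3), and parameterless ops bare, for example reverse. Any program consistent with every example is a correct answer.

filter_gt(-3) | map_mul(9) | unique | filter_gt(6)

Check, running the answer program on each example:
  [-43, -3, 5, 4, -44, 0, -26] -> [5, 4, 0] -> [45, 36, 0] -> [45, 36, 0] -> [45, 36]
  [41, -12, 19] -> [41, 19] -> [369, 171] -> [369, 171] -> [369, 171]
  [-36, -6, -48, 15, 17, 8, 32, -15, 5] -> [15, 17, 8, 32, 5] -> [135, 153, 72, 288, 45] -> [135, 153, 72, 288, 45] -> [135, 153, 72, 288, 45]
  [39, -45, -10, 17, 39, 5, -20, -3] -> [39, 17, 39, 5] -> [351, 153, 351, 45] -> [351, 153, 45] -> [351, 153, 45]
  [15, -24, -21, 32, -9, 31] -> [15, 32, 31] -> [135, 288, 279] -> [135, 288, 279] -> [135, 288, 279]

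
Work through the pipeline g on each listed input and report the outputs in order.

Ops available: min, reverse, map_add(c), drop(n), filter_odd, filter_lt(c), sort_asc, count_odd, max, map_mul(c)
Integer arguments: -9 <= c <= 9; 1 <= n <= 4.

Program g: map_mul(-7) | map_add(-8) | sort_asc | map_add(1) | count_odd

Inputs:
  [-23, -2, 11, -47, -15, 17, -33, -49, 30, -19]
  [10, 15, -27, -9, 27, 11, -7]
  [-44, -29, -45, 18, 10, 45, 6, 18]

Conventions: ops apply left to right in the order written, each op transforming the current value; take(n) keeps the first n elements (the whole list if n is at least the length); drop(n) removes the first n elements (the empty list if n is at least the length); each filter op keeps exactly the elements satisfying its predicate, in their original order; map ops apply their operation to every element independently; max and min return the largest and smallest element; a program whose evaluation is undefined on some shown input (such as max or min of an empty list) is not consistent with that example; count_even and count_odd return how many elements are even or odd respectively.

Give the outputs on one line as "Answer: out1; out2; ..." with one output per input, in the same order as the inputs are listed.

2; 1; 5

Execution, op by op:
  [-23, -2, 11, -47, -15, 17, -33, -49, 30, -19] -> [161, 14, -77, 329, 105, -119, 231, 343, -210, 133] -> [153, 6, -85, 321, 97, -127, 223, 335, -218, 125] -> [-218, -127, -85, 6, 97, 125, 153, 223, 321, 335] -> [-217, -126, -84, 7, 98, 126, 154, 224, 322, 336] -> 2
  [10, 15, -27, -9, 27, 11, -7] -> [-70, -105, 189, 63, -189, -77, 49] -> [-78, -113, 181, 55, -197, -85, 41] -> [-197, -113, -85, -78, 41, 55, 181] -> [-196, -112, -84, -77, 42, 56, 182] -> 1
  [-44, -29, -45, 18, 10, 45, 6, 18] -> [308, 203, 315, -126, -70, -315, -42, -126] -> [300, 195, 307, -134, -78, -323, -50, -134] -> [-323, -134, -134, -78, -50, 195, 300, 307] -> [-322, -133, -133, -77, -49, 196, 301, 308] -> 5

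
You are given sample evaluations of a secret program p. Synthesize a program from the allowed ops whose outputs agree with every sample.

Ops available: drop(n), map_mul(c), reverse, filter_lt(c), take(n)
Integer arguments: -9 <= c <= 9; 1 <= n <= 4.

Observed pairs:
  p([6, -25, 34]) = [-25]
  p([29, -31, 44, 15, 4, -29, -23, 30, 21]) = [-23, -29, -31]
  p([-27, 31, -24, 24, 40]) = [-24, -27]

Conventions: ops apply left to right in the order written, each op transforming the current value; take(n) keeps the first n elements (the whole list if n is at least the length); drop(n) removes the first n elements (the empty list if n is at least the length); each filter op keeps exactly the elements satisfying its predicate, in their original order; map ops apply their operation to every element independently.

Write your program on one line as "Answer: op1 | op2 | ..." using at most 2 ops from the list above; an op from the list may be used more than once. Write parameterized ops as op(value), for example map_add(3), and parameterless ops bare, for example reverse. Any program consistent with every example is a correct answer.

reverse | filter_lt(-2)

Check, running the answer program on each example:
  [6, -25, 34] -> [34, -25, 6] -> [-25]
  [29, -31, 44, 15, 4, -29, -23, 30, 21] -> [21, 30, -23, -29, 4, 15, 44, -31, 29] -> [-23, -29, -31]
  [-27, 31, -24, 24, 40] -> [40, 24, -24, 31, -27] -> [-24, -27]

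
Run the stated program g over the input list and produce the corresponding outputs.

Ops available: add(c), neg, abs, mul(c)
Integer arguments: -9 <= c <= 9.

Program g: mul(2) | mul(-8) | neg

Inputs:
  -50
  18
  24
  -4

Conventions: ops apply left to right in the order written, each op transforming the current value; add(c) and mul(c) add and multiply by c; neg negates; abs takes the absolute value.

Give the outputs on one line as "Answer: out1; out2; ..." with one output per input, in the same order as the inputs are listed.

-800; 288; 384; -64

Execution, op by op:
  -50 -> -100 -> 800 -> -800
  18 -> 36 -> -288 -> 288
  24 -> 48 -> -384 -> 384
  -4 -> -8 -> 64 -> -64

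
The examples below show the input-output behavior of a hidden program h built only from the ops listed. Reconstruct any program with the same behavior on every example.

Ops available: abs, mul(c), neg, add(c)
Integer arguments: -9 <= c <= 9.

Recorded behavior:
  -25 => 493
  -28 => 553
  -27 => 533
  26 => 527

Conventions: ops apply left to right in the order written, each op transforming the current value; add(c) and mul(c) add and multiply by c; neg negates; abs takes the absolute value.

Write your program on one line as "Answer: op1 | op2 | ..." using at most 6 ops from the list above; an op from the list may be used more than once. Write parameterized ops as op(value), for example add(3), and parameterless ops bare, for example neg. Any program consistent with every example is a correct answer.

neg | mul(-5) | mul(-4) | add(-7) | abs

Check, running the answer program on each example:
  -25 -> 25 -> -125 -> 500 -> 493 -> 493
  -28 -> 28 -> -140 -> 560 -> 553 -> 553
  -27 -> 27 -> -135 -> 540 -> 533 -> 533
  26 -> -26 -> 130 -> -520 -> -527 -> 527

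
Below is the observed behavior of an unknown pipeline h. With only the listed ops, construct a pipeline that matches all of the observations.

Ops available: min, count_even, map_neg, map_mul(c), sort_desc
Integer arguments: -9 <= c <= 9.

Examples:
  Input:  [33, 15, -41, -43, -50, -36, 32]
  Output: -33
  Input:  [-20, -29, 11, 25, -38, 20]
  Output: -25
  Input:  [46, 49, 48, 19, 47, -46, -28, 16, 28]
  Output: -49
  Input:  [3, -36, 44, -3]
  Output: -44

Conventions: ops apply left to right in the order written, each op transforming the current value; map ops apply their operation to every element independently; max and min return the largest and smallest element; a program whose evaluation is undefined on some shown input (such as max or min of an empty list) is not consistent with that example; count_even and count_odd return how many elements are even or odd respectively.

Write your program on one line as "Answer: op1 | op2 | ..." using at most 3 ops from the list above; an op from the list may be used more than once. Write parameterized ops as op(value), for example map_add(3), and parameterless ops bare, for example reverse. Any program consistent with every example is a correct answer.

map_neg | min

Check, running the answer program on each example:
  [33, 15, -41, -43, -50, -36, 32] -> [-33, -15, 41, 43, 50, 36, -32] -> -33
  [-20, -29, 11, 25, -38, 20] -> [20, 29, -11, -25, 38, -20] -> -25
  [46, 49, 48, 19, 47, -46, -28, 16, 28] -> [-46, -49, -48, -19, -47, 46, 28, -16, -28] -> -49
  [3, -36, 44, -3] -> [-3, 36, -44, 3] -> -44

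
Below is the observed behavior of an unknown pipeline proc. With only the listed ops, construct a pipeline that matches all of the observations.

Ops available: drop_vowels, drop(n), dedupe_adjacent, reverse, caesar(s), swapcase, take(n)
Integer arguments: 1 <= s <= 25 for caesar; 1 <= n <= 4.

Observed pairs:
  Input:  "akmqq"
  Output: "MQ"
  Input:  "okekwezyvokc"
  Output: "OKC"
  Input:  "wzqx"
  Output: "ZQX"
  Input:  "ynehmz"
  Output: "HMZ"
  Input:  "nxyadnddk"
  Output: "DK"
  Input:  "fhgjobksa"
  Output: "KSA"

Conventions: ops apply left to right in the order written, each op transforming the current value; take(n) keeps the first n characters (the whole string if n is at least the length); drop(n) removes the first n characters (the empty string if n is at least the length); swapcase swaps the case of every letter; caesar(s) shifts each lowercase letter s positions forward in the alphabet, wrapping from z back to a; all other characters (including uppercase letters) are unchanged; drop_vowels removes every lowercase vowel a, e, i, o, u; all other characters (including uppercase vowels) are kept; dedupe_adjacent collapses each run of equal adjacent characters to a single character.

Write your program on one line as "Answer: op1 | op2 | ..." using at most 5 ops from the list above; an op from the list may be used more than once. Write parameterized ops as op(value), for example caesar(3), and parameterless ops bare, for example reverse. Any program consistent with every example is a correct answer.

reverse | take(3) | dedupe_adjacent | swapcase | reverse

Check, running the answer program on each example:
  "akmqq" -> "qqmka" -> "qqm" -> "qm" -> "QM" -> "MQ"
  "okekwezyvokc" -> "ckovyzewkeko" -> "cko" -> "cko" -> "CKO" -> "OKC"
  "wzqx" -> "xqzw" -> "xqz" -> "xqz" -> "XQZ" -> "ZQX"
  "ynehmz" -> "zmheny" -> "zmh" -> "zmh" -> "ZMH" -> "HMZ"
  "nxyadnddk" -> "kddndayxn" -> "kdd" -> "kd" -> "KD" -> "DK"
  "fhgjobksa" -> "askbojghf" -> "ask" -> "ask" -> "ASK" -> "KSA"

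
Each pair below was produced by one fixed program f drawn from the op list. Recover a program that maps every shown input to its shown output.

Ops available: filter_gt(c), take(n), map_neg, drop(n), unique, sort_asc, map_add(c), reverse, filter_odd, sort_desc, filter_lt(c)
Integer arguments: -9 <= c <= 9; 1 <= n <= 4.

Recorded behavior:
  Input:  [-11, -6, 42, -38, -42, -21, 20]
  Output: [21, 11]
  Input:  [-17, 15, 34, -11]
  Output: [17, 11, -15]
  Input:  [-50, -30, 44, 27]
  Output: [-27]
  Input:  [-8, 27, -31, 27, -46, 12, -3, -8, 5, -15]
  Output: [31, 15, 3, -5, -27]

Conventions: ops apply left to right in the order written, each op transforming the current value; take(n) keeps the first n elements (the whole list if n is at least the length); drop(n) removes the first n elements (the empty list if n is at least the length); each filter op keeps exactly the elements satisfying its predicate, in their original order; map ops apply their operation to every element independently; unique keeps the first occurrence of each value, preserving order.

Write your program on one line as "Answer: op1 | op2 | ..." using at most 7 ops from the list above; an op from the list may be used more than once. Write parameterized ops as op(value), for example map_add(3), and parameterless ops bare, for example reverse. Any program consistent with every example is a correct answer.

reverse | map_neg | sort_asc | filter_odd | unique | reverse

Check, running the answer program on each example:
  [-11, -6, 42, -38, -42, -21, 20] -> [20, -21, -42, -38, 42, -6, -11] -> [-20, 21, 42, 38, -42, 6, 11] -> [-42, -20, 6, 11, 21, 38, 42] -> [11, 21] -> [11, 21] -> [21, 11]
  [-17, 15, 34, -11] -> [-11, 34, 15, -17] -> [11, -34, -15, 17] -> [-34, -15, 11, 17] -> [-15, 11, 17] -> [-15, 11, 17] -> [17, 11, -15]
  [-50, -30, 44, 27] -> [27, 44, -30, -50] -> [-27, -44, 30, 50] -> [-44, -27, 30, 50] -> [-27] -> [-27] -> [-27]
  [-8, 27, -31, 27, -46, 12, -3, -8, 5, -15] -> [-15, 5, -8, -3, 12, -46, 27, -31, 27, -8] -> [15, -5, 8, 3, -12, 46, -27, 31, -27, 8] -> [-27, -27, -12, -5, 3, 8, 8, 15, 31, 46] -> [-27, -27, -5, 3, 15, 31] -> [-27, -5, 3, 15, 31] -> [31, 15, 3, -5, -27]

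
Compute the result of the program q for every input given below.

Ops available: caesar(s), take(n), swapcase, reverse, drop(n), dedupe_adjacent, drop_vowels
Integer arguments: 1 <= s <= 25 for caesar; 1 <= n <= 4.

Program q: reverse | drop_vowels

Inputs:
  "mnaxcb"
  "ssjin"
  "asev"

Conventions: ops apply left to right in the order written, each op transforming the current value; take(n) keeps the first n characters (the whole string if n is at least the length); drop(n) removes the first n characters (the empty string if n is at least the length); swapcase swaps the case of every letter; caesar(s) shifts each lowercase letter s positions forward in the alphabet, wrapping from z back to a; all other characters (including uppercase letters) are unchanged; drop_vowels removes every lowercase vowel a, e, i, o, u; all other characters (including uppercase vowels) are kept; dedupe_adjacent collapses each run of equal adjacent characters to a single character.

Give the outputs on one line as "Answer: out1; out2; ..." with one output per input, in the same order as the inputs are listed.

"bcxnm"; "njss"; "vs"

Execution, op by op:
  "mnaxcb" -> "bcxanm" -> "bcxnm"
  "ssjin" -> "nijss" -> "njss"
  "asev" -> "vesa" -> "vs"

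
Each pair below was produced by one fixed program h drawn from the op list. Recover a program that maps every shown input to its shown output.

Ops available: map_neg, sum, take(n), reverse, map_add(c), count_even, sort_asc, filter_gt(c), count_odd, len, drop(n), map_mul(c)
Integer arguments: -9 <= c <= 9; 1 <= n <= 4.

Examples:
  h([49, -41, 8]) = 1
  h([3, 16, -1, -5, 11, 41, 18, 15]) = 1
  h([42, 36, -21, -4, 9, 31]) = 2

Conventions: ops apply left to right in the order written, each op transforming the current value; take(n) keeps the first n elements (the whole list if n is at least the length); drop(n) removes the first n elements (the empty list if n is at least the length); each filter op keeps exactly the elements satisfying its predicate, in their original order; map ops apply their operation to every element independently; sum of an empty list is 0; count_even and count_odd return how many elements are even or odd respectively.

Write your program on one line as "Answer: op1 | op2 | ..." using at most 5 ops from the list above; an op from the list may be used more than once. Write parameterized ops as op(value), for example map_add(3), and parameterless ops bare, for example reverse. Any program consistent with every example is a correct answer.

take(3) | reverse | map_mul(-3) | sort_asc | count_even

Check, running the answer program on each example:
  [49, -41, 8] -> [49, -41, 8] -> [8, -41, 49] -> [-24, 123, -147] -> [-147, -24, 123] -> 1
  [3, 16, -1, -5, 11, 41, 18, 15] -> [3, 16, -1] -> [-1, 16, 3] -> [3, -48, -9] -> [-48, -9, 3] -> 1
  [42, 36, -21, -4, 9, 31] -> [42, 36, -21] -> [-21, 36, 42] -> [63, -108, -126] -> [-126, -108, 63] -> 2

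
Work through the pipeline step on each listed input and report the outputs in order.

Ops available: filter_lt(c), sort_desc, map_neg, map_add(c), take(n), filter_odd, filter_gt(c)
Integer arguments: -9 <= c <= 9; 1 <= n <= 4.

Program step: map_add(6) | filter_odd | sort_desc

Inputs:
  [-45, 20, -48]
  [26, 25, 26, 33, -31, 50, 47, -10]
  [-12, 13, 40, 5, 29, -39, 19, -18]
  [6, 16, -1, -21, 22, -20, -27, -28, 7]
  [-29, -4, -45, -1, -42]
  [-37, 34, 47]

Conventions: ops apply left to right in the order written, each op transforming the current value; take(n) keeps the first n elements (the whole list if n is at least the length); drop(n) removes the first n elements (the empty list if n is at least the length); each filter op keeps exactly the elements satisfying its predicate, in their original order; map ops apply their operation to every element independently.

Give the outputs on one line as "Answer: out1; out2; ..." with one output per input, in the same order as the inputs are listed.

Execution, op by op:
  [-45, 20, -48] -> [-39, 26, -42] -> [-39] -> [-39]
  [26, 25, 26, 33, -31, 50, 47, -10] -> [32, 31, 32, 39, -25, 56, 53, -4] -> [31, 39, -25, 53] -> [53, 39, 31, -25]
  [-12, 13, 40, 5, 29, -39, 19, -18] -> [-6, 19, 46, 11, 35, -33, 25, -12] -> [19, 11, 35, -33, 25] -> [35, 25, 19, 11, -33]
  [6, 16, -1, -21, 22, -20, -27, -28, 7] -> [12, 22, 5, -15, 28, -14, -21, -22, 13] -> [5, -15, -21, 13] -> [13, 5, -15, -21]
  [-29, -4, -45, -1, -42] -> [-23, 2, -39, 5, -36] -> [-23, -39, 5] -> [5, -23, -39]
  [-37, 34, 47] -> [-31, 40, 53] -> [-31, 53] -> [53, -31]

[-39]; [53, 39, 31, -25]; [35, 25, 19, 11, -33]; [13, 5, -15, -21]; [5, -23, -39]; [53, -31]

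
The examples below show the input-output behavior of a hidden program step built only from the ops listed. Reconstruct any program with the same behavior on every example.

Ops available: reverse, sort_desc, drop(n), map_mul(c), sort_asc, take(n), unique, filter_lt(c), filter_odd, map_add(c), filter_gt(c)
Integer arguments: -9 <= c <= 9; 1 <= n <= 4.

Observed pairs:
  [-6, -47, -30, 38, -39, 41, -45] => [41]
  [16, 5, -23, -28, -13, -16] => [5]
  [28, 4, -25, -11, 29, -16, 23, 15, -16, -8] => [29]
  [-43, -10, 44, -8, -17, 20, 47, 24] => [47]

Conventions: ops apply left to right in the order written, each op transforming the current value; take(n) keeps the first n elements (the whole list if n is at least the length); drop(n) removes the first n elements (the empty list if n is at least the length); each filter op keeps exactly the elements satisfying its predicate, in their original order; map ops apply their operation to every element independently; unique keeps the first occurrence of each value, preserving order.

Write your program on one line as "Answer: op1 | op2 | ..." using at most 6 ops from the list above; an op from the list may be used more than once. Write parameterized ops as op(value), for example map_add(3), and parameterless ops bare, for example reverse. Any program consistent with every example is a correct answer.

drop(1) | unique | sort_desc | take(4) | take(1)

Check, running the answer program on each example:
  [-6, -47, -30, 38, -39, 41, -45] -> [-47, -30, 38, -39, 41, -45] -> [-47, -30, 38, -39, 41, -45] -> [41, 38, -30, -39, -45, -47] -> [41, 38, -30, -39] -> [41]
  [16, 5, -23, -28, -13, -16] -> [5, -23, -28, -13, -16] -> [5, -23, -28, -13, -16] -> [5, -13, -16, -23, -28] -> [5, -13, -16, -23] -> [5]
  [28, 4, -25, -11, 29, -16, 23, 15, -16, -8] -> [4, -25, -11, 29, -16, 23, 15, -16, -8] -> [4, -25, -11, 29, -16, 23, 15, -8] -> [29, 23, 15, 4, -8, -11, -16, -25] -> [29, 23, 15, 4] -> [29]
  [-43, -10, 44, -8, -17, 20, 47, 24] -> [-10, 44, -8, -17, 20, 47, 24] -> [-10, 44, -8, -17, 20, 47, 24] -> [47, 44, 24, 20, -8, -10, -17] -> [47, 44, 24, 20] -> [47]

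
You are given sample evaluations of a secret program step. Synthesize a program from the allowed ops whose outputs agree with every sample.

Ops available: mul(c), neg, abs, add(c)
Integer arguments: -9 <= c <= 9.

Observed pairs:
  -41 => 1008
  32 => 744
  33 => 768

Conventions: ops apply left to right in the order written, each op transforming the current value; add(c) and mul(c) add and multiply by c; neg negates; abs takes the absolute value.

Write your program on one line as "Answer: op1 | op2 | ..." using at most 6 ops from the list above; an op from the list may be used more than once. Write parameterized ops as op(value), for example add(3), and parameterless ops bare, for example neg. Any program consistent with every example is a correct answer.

add(-1) | mul(-1) | mul(-6) | mul(4) | abs

Check, running the answer program on each example:
  -41 -> -42 -> 42 -> -252 -> -1008 -> 1008
  32 -> 31 -> -31 -> 186 -> 744 -> 744
  33 -> 32 -> -32 -> 192 -> 768 -> 768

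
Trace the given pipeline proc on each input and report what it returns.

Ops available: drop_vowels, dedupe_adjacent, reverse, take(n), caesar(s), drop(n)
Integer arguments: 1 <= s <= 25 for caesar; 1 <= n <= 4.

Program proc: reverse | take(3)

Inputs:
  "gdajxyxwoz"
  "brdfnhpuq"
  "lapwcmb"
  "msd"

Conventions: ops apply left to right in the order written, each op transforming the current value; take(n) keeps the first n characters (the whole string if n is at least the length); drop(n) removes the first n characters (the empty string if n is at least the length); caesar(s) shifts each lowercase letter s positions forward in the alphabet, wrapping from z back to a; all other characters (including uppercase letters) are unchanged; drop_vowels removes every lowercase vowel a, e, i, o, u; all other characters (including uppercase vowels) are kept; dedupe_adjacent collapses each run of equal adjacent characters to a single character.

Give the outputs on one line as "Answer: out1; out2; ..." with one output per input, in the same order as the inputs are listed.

Execution, op by op:
  "gdajxyxwoz" -> "zowxyxjadg" -> "zow"
  "brdfnhpuq" -> "quphnfdrb" -> "qup"
  "lapwcmb" -> "bmcwpal" -> "bmc"
  "msd" -> "dsm" -> "dsm"

"zow"; "qup"; "bmc"; "dsm"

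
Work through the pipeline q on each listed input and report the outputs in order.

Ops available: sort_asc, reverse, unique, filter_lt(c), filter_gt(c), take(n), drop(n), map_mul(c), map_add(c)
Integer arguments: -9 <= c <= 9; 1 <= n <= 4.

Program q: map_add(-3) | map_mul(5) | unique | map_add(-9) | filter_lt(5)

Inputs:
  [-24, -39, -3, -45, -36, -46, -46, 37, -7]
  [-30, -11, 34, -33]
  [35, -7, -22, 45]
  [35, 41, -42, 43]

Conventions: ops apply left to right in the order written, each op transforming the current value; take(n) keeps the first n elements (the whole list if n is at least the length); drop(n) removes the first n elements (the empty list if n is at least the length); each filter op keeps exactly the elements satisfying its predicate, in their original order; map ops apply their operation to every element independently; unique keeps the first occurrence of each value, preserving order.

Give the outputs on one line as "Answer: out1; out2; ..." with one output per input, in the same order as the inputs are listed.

[-144, -219, -39, -249, -204, -254, -59]; [-174, -79, -189]; [-59, -134]; [-234]

Execution, op by op:
  [-24, -39, -3, -45, -36, -46, -46, 37, -7] -> [-27, -42, -6, -48, -39, -49, -49, 34, -10] -> [-135, -210, -30, -240, -195, -245, -245, 170, -50] -> [-135, -210, -30, -240, -195, -245, 170, -50] -> [-144, -219, -39, -249, -204, -254, 161, -59] -> [-144, -219, -39, -249, -204, -254, -59]
  [-30, -11, 34, -33] -> [-33, -14, 31, -36] -> [-165, -70, 155, -180] -> [-165, -70, 155, -180] -> [-174, -79, 146, -189] -> [-174, -79, -189]
  [35, -7, -22, 45] -> [32, -10, -25, 42] -> [160, -50, -125, 210] -> [160, -50, -125, 210] -> [151, -59, -134, 201] -> [-59, -134]
  [35, 41, -42, 43] -> [32, 38, -45, 40] -> [160, 190, -225, 200] -> [160, 190, -225, 200] -> [151, 181, -234, 191] -> [-234]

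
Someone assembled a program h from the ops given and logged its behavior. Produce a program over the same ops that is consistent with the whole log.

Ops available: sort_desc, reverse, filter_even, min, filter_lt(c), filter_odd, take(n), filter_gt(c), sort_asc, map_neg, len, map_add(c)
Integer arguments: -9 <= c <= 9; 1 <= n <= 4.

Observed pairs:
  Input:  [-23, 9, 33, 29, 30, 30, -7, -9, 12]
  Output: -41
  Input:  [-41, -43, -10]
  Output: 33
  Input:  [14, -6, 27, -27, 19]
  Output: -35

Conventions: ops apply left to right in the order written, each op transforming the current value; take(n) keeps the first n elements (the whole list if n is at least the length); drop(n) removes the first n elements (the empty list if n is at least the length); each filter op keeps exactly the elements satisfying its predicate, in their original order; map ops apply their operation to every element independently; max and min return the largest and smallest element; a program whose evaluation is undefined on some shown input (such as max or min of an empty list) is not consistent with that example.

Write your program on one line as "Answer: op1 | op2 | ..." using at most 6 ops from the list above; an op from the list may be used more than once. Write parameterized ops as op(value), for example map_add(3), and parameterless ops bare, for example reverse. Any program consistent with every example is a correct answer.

map_add(2) | map_neg | filter_odd | map_add(-6) | min

Check, running the answer program on each example:
  [-23, 9, 33, 29, 30, 30, -7, -9, 12] -> [-21, 11, 35, 31, 32, 32, -5, -7, 14] -> [21, -11, -35, -31, -32, -32, 5, 7, -14] -> [21, -11, -35, -31, 5, 7] -> [15, -17, -41, -37, -1, 1] -> -41
  [-41, -43, -10] -> [-39, -41, -8] -> [39, 41, 8] -> [39, 41] -> [33, 35] -> 33
  [14, -6, 27, -27, 19] -> [16, -4, 29, -25, 21] -> [-16, 4, -29, 25, -21] -> [-29, 25, -21] -> [-35, 19, -27] -> -35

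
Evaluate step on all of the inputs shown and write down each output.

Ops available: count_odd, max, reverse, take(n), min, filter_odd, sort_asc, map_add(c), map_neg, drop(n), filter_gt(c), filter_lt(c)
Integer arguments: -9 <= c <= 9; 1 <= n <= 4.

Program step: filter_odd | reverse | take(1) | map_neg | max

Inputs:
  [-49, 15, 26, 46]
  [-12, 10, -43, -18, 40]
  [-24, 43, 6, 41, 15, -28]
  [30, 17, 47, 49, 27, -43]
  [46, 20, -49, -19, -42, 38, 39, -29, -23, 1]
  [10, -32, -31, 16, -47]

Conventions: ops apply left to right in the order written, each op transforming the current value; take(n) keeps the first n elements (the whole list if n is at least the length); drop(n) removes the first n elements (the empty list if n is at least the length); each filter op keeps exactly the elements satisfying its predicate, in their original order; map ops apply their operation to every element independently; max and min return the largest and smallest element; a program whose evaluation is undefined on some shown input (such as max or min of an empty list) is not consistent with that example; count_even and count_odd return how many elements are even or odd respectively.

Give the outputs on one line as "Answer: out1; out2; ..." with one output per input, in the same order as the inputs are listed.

-15; 43; -15; 43; -1; 47

Execution, op by op:
  [-49, 15, 26, 46] -> [-49, 15] -> [15, -49] -> [15] -> [-15] -> -15
  [-12, 10, -43, -18, 40] -> [-43] -> [-43] -> [-43] -> [43] -> 43
  [-24, 43, 6, 41, 15, -28] -> [43, 41, 15] -> [15, 41, 43] -> [15] -> [-15] -> -15
  [30, 17, 47, 49, 27, -43] -> [17, 47, 49, 27, -43] -> [-43, 27, 49, 47, 17] -> [-43] -> [43] -> 43
  [46, 20, -49, -19, -42, 38, 39, -29, -23, 1] -> [-49, -19, 39, -29, -23, 1] -> [1, -23, -29, 39, -19, -49] -> [1] -> [-1] -> -1
  [10, -32, -31, 16, -47] -> [-31, -47] -> [-47, -31] -> [-47] -> [47] -> 47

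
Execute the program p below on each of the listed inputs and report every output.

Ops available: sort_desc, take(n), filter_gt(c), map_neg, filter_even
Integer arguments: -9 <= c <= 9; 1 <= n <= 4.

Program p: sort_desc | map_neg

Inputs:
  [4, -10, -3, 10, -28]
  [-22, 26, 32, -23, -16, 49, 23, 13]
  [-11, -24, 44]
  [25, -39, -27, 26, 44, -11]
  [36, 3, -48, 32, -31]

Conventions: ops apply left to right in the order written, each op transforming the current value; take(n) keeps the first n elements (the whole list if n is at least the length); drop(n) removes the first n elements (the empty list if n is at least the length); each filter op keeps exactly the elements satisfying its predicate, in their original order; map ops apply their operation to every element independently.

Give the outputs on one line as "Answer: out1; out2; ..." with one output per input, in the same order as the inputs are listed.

[-10, -4, 3, 10, 28]; [-49, -32, -26, -23, -13, 16, 22, 23]; [-44, 11, 24]; [-44, -26, -25, 11, 27, 39]; [-36, -32, -3, 31, 48]

Execution, op by op:
  [4, -10, -3, 10, -28] -> [10, 4, -3, -10, -28] -> [-10, -4, 3, 10, 28]
  [-22, 26, 32, -23, -16, 49, 23, 13] -> [49, 32, 26, 23, 13, -16, -22, -23] -> [-49, -32, -26, -23, -13, 16, 22, 23]
  [-11, -24, 44] -> [44, -11, -24] -> [-44, 11, 24]
  [25, -39, -27, 26, 44, -11] -> [44, 26, 25, -11, -27, -39] -> [-44, -26, -25, 11, 27, 39]
  [36, 3, -48, 32, -31] -> [36, 32, 3, -31, -48] -> [-36, -32, -3, 31, 48]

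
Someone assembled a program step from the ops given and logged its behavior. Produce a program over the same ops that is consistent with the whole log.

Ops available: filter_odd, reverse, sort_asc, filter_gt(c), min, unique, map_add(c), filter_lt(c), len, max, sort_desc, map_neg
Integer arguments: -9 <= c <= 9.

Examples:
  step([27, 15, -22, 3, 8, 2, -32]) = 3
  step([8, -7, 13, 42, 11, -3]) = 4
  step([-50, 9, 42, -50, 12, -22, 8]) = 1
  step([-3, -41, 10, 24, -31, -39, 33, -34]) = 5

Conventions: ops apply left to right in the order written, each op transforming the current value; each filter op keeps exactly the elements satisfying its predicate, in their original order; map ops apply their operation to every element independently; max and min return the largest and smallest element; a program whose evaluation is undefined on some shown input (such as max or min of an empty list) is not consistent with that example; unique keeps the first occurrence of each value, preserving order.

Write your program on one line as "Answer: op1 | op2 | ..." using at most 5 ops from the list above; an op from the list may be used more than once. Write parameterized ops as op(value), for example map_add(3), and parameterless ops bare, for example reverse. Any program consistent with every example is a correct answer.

filter_odd | sort_desc | sort_asc | len

Check, running the answer program on each example:
  [27, 15, -22, 3, 8, 2, -32] -> [27, 15, 3] -> [27, 15, 3] -> [3, 15, 27] -> 3
  [8, -7, 13, 42, 11, -3] -> [-7, 13, 11, -3] -> [13, 11, -3, -7] -> [-7, -3, 11, 13] -> 4
  [-50, 9, 42, -50, 12, -22, 8] -> [9] -> [9] -> [9] -> 1
  [-3, -41, 10, 24, -31, -39, 33, -34] -> [-3, -41, -31, -39, 33] -> [33, -3, -31, -39, -41] -> [-41, -39, -31, -3, 33] -> 5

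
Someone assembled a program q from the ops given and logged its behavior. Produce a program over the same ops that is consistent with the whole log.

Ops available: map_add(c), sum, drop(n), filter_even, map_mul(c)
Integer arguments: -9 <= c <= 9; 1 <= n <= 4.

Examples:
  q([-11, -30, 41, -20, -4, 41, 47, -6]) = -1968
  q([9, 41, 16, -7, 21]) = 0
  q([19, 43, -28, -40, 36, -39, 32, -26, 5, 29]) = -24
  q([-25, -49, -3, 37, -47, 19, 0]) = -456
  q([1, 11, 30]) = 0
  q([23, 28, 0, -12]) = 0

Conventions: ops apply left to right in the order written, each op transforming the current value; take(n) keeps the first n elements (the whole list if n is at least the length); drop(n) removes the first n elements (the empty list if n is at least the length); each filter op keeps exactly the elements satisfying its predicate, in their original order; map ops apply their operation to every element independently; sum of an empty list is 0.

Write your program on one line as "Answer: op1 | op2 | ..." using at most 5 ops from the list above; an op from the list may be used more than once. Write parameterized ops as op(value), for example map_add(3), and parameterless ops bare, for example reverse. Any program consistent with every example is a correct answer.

drop(3) | map_mul(3) | drop(2) | map_mul(-8) | sum

Check, running the answer program on each example:
  [-11, -30, 41, -20, -4, 41, 47, -6] -> [-20, -4, 41, 47, -6] -> [-60, -12, 123, 141, -18] -> [123, 141, -18] -> [-984, -1128, 144] -> -1968
  [9, 41, 16, -7, 21] -> [-7, 21] -> [-21, 63] -> [] -> [] -> 0
  [19, 43, -28, -40, 36, -39, 32, -26, 5, 29] -> [-40, 36, -39, 32, -26, 5, 29] -> [-120, 108, -117, 96, -78, 15, 87] -> [-117, 96, -78, 15, 87] -> [936, -768, 624, -120, -696] -> -24
  [-25, -49, -3, 37, -47, 19, 0] -> [37, -47, 19, 0] -> [111, -141, 57, 0] -> [57, 0] -> [-456, 0] -> -456
  [1, 11, 30] -> [] -> [] -> [] -> [] -> 0
  [23, 28, 0, -12] -> [-12] -> [-36] -> [] -> [] -> 0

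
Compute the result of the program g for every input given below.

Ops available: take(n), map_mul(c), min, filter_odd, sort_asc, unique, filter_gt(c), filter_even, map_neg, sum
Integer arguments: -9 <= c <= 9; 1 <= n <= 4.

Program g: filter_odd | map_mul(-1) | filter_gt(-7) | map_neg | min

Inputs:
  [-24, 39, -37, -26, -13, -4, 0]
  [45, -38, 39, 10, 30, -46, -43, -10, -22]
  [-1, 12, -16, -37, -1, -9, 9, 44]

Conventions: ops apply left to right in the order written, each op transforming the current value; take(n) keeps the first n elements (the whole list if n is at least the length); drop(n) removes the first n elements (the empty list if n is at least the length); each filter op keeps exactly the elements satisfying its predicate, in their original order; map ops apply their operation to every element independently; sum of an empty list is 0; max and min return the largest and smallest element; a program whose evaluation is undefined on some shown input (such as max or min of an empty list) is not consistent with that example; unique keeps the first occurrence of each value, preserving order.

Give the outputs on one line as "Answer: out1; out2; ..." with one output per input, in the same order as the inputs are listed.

-37; -43; -37

Execution, op by op:
  [-24, 39, -37, -26, -13, -4, 0] -> [39, -37, -13] -> [-39, 37, 13] -> [37, 13] -> [-37, -13] -> -37
  [45, -38, 39, 10, 30, -46, -43, -10, -22] -> [45, 39, -43] -> [-45, -39, 43] -> [43] -> [-43] -> -43
  [-1, 12, -16, -37, -1, -9, 9, 44] -> [-1, -37, -1, -9, 9] -> [1, 37, 1, 9, -9] -> [1, 37, 1, 9] -> [-1, -37, -1, -9] -> -37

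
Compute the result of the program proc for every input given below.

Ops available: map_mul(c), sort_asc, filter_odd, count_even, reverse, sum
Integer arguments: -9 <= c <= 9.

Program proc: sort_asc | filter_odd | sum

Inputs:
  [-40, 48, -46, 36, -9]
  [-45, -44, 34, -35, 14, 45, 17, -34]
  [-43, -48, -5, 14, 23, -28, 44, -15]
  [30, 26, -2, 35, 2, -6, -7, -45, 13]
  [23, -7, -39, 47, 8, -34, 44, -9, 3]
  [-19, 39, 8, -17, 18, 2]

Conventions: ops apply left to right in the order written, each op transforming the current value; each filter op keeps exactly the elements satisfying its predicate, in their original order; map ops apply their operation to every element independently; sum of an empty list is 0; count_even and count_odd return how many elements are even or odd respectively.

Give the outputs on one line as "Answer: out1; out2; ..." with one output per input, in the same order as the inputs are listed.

Execution, op by op:
  [-40, 48, -46, 36, -9] -> [-46, -40, -9, 36, 48] -> [-9] -> -9
  [-45, -44, 34, -35, 14, 45, 17, -34] -> [-45, -44, -35, -34, 14, 17, 34, 45] -> [-45, -35, 17, 45] -> -18
  [-43, -48, -5, 14, 23, -28, 44, -15] -> [-48, -43, -28, -15, -5, 14, 23, 44] -> [-43, -15, -5, 23] -> -40
  [30, 26, -2, 35, 2, -6, -7, -45, 13] -> [-45, -7, -6, -2, 2, 13, 26, 30, 35] -> [-45, -7, 13, 35] -> -4
  [23, -7, -39, 47, 8, -34, 44, -9, 3] -> [-39, -34, -9, -7, 3, 8, 23, 44, 47] -> [-39, -9, -7, 3, 23, 47] -> 18
  [-19, 39, 8, -17, 18, 2] -> [-19, -17, 2, 8, 18, 39] -> [-19, -17, 39] -> 3

-9; -18; -40; -4; 18; 3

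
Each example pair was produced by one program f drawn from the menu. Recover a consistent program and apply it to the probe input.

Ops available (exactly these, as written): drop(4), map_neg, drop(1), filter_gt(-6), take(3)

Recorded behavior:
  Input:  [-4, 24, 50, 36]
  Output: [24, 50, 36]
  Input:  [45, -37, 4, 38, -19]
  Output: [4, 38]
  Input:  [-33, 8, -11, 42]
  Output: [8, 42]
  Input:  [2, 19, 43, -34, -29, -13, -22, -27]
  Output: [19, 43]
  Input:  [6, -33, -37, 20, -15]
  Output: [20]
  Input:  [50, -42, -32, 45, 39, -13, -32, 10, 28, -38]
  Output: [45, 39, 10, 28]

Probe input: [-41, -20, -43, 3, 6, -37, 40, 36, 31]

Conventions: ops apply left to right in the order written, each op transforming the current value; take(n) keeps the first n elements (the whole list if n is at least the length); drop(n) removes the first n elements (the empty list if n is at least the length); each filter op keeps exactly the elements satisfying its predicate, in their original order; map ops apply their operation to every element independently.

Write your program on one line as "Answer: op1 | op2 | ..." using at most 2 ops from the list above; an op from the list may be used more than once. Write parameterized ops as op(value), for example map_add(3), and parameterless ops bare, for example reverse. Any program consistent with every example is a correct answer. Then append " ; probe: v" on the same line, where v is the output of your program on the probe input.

drop(1) | filter_gt(-6) ; probe: [3, 6, 40, 36, 31]

Check, running the answer program on each example:
  [-4, 24, 50, 36] -> [24, 50, 36] -> [24, 50, 36]
  [45, -37, 4, 38, -19] -> [-37, 4, 38, -19] -> [4, 38]
  [-33, 8, -11, 42] -> [8, -11, 42] -> [8, 42]
  [2, 19, 43, -34, -29, -13, -22, -27] -> [19, 43, -34, -29, -13, -22, -27] -> [19, 43]
  [6, -33, -37, 20, -15] -> [-33, -37, 20, -15] -> [20]
  [50, -42, -32, 45, 39, -13, -32, 10, 28, -38] -> [-42, -32, 45, 39, -13, -32, 10, 28, -38] -> [45, 39, 10, 28]
  probe: [-41, -20, -43, 3, 6, -37, 40, 36, 31] -> [-20, -43, 3, 6, -37, 40, 36, 31] -> [3, 6, 40, 36, 31]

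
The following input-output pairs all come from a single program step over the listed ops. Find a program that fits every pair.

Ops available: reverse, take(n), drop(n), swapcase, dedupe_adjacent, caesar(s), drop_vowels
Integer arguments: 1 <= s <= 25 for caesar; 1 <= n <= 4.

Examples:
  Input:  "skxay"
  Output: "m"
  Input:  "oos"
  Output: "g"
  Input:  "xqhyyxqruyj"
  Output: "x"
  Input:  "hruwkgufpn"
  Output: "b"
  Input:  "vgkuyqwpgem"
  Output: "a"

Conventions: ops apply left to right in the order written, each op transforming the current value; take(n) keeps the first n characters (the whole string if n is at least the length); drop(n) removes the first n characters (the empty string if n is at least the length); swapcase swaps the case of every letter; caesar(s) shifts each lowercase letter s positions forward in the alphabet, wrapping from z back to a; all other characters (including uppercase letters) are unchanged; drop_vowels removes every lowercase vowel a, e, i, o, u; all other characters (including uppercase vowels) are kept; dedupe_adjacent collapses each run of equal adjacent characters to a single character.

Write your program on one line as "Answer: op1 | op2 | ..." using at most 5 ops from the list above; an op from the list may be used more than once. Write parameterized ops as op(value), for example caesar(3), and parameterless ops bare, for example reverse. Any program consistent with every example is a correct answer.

caesar(14) | dedupe_adjacent | reverse | take(1)

Check, running the answer program on each example:
  "skxay" -> "gylom" -> "gylom" -> "molyg" -> "m"
  "oos" -> "ccg" -> "cg" -> "gc" -> "g"
  "xqhyyxqruyj" -> "levmmlefimx" -> "levmlefimx" -> "xmifelmvel" -> "x"
  "hruwkgufpn" -> "vfikyuitdb" -> "vfikyuitdb" -> "bdtiuykifv" -> "b"
  "vgkuyqwpgem" -> "juyimekdusa" -> "juyimekdusa" -> "asudkemiyuj" -> "a"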